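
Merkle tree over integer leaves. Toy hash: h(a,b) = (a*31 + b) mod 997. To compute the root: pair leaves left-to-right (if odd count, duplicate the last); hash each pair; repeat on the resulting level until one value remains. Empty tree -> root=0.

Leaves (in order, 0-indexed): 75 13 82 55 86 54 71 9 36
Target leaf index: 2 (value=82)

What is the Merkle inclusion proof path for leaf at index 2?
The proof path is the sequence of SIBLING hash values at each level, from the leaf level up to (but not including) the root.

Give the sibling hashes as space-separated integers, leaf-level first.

Answer: 55 344 788 197

Derivation:
L0 (leaves): [75, 13, 82, 55, 86, 54, 71, 9, 36], target index=2
L1: h(75,13)=(75*31+13)%997=344 [pair 0] h(82,55)=(82*31+55)%997=603 [pair 1] h(86,54)=(86*31+54)%997=726 [pair 2] h(71,9)=(71*31+9)%997=216 [pair 3] h(36,36)=(36*31+36)%997=155 [pair 4] -> [344, 603, 726, 216, 155]
  Sibling for proof at L0: 55
L2: h(344,603)=(344*31+603)%997=300 [pair 0] h(726,216)=(726*31+216)%997=788 [pair 1] h(155,155)=(155*31+155)%997=972 [pair 2] -> [300, 788, 972]
  Sibling for proof at L1: 344
L3: h(300,788)=(300*31+788)%997=118 [pair 0] h(972,972)=(972*31+972)%997=197 [pair 1] -> [118, 197]
  Sibling for proof at L2: 788
L4: h(118,197)=(118*31+197)%997=864 [pair 0] -> [864]
  Sibling for proof at L3: 197
Root: 864
Proof path (sibling hashes from leaf to root): [55, 344, 788, 197]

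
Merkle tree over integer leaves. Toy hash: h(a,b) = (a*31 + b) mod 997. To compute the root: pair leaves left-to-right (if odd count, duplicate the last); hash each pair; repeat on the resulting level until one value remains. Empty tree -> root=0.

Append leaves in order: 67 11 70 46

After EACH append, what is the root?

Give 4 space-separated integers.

After append 67 (leaves=[67]):
  L0: [67]
  root=67
After append 11 (leaves=[67, 11]):
  L0: [67, 11]
  L1: h(67,11)=(67*31+11)%997=94 -> [94]
  root=94
After append 70 (leaves=[67, 11, 70]):
  L0: [67, 11, 70]
  L1: h(67,11)=(67*31+11)%997=94 h(70,70)=(70*31+70)%997=246 -> [94, 246]
  L2: h(94,246)=(94*31+246)%997=169 -> [169]
  root=169
After append 46 (leaves=[67, 11, 70, 46]):
  L0: [67, 11, 70, 46]
  L1: h(67,11)=(67*31+11)%997=94 h(70,46)=(70*31+46)%997=222 -> [94, 222]
  L2: h(94,222)=(94*31+222)%997=145 -> [145]
  root=145

Answer: 67 94 169 145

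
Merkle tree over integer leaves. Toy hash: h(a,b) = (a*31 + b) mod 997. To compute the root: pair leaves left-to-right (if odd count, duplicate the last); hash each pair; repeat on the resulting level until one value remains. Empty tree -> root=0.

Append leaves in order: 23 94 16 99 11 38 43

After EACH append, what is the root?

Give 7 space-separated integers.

Answer: 23 807 604 687 657 524 524

Derivation:
After append 23 (leaves=[23]):
  L0: [23]
  root=23
After append 94 (leaves=[23, 94]):
  L0: [23, 94]
  L1: h(23,94)=(23*31+94)%997=807 -> [807]
  root=807
After append 16 (leaves=[23, 94, 16]):
  L0: [23, 94, 16]
  L1: h(23,94)=(23*31+94)%997=807 h(16,16)=(16*31+16)%997=512 -> [807, 512]
  L2: h(807,512)=(807*31+512)%997=604 -> [604]
  root=604
After append 99 (leaves=[23, 94, 16, 99]):
  L0: [23, 94, 16, 99]
  L1: h(23,94)=(23*31+94)%997=807 h(16,99)=(16*31+99)%997=595 -> [807, 595]
  L2: h(807,595)=(807*31+595)%997=687 -> [687]
  root=687
After append 11 (leaves=[23, 94, 16, 99, 11]):
  L0: [23, 94, 16, 99, 11]
  L1: h(23,94)=(23*31+94)%997=807 h(16,99)=(16*31+99)%997=595 h(11,11)=(11*31+11)%997=352 -> [807, 595, 352]
  L2: h(807,595)=(807*31+595)%997=687 h(352,352)=(352*31+352)%997=297 -> [687, 297]
  L3: h(687,297)=(687*31+297)%997=657 -> [657]
  root=657
After append 38 (leaves=[23, 94, 16, 99, 11, 38]):
  L0: [23, 94, 16, 99, 11, 38]
  L1: h(23,94)=(23*31+94)%997=807 h(16,99)=(16*31+99)%997=595 h(11,38)=(11*31+38)%997=379 -> [807, 595, 379]
  L2: h(807,595)=(807*31+595)%997=687 h(379,379)=(379*31+379)%997=164 -> [687, 164]
  L3: h(687,164)=(687*31+164)%997=524 -> [524]
  root=524
After append 43 (leaves=[23, 94, 16, 99, 11, 38, 43]):
  L0: [23, 94, 16, 99, 11, 38, 43]
  L1: h(23,94)=(23*31+94)%997=807 h(16,99)=(16*31+99)%997=595 h(11,38)=(11*31+38)%997=379 h(43,43)=(43*31+43)%997=379 -> [807, 595, 379, 379]
  L2: h(807,595)=(807*31+595)%997=687 h(379,379)=(379*31+379)%997=164 -> [687, 164]
  L3: h(687,164)=(687*31+164)%997=524 -> [524]
  root=524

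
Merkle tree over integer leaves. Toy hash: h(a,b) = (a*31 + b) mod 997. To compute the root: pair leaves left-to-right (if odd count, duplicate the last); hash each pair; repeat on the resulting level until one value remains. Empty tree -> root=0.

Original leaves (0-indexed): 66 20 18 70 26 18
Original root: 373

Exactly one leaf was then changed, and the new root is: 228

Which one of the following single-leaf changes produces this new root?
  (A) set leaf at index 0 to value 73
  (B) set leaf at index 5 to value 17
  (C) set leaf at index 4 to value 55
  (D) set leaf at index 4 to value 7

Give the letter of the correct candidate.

Answer: C

Derivation:
Original leaves: [66, 20, 18, 70, 26, 18]
Target new root: 228
Try each candidate change and compute the resulting root:
Candidate A: set leaf[0] = 73 -> leaves = [73, 20, 18, 70, 26, 18]
  L0: [73, 20, 18, 70, 26, 18]
  L1: h(73,20)=(73*31+20)%997=289 h(18,70)=(18*31+70)%997=628 h(26,18)=(26*31+18)%997=824 -> [289, 628, 824]
  L2: h(289,628)=(289*31+628)%997=614 h(824,824)=(824*31+824)%997=446 -> [614, 446]
  L3: h(614,446)=(614*31+446)%997=537 -> [537]
  root = 537 != target 228
Candidate B: set leaf[5] = 17 -> leaves = [66, 20, 18, 70, 26, 17]
  L0: [66, 20, 18, 70, 26, 17]
  L1: h(66,20)=(66*31+20)%997=72 h(18,70)=(18*31+70)%997=628 h(26,17)=(26*31+17)%997=823 -> [72, 628, 823]
  L2: h(72,628)=(72*31+628)%997=866 h(823,823)=(823*31+823)%997=414 -> [866, 414]
  L3: h(866,414)=(866*31+414)%997=341 -> [341]
  root = 341 != target 228
Candidate C: set leaf[4] = 55 -> leaves = [66, 20, 18, 70, 55, 18]
  L0: [66, 20, 18, 70, 55, 18]
  L1: h(66,20)=(66*31+20)%997=72 h(18,70)=(18*31+70)%997=628 h(55,18)=(55*31+18)%997=726 -> [72, 628, 726]
  L2: h(72,628)=(72*31+628)%997=866 h(726,726)=(726*31+726)%997=301 -> [866, 301]
  L3: h(866,301)=(866*31+301)%997=228 -> [228]
  root = 228 == target 228  ** MATCH **
Candidate D: set leaf[4] = 7 -> leaves = [66, 20, 18, 70, 7, 18]
  L0: [66, 20, 18, 70, 7, 18]
  L1: h(66,20)=(66*31+20)%997=72 h(18,70)=(18*31+70)%997=628 h(7,18)=(7*31+18)%997=235 -> [72, 628, 235]
  L2: h(72,628)=(72*31+628)%997=866 h(235,235)=(235*31+235)%997=541 -> [866, 541]
  L3: h(866,541)=(866*31+541)%997=468 -> [468]
  root = 468 != target 228
Candidate C produces the target root.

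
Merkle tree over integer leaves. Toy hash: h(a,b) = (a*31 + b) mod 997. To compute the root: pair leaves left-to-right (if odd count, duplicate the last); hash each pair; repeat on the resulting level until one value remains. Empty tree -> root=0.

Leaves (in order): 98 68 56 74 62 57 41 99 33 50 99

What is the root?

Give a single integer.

L0: [98, 68, 56, 74, 62, 57, 41, 99, 33, 50, 99]
L1: h(98,68)=(98*31+68)%997=115 h(56,74)=(56*31+74)%997=813 h(62,57)=(62*31+57)%997=982 h(41,99)=(41*31+99)%997=373 h(33,50)=(33*31+50)%997=76 h(99,99)=(99*31+99)%997=177 -> [115, 813, 982, 373, 76, 177]
L2: h(115,813)=(115*31+813)%997=390 h(982,373)=(982*31+373)%997=905 h(76,177)=(76*31+177)%997=539 -> [390, 905, 539]
L3: h(390,905)=(390*31+905)%997=34 h(539,539)=(539*31+539)%997=299 -> [34, 299]
L4: h(34,299)=(34*31+299)%997=356 -> [356]

Answer: 356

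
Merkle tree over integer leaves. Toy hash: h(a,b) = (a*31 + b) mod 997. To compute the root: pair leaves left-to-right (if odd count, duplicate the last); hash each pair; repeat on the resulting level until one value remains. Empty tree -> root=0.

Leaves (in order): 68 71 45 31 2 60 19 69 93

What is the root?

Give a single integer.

L0: [68, 71, 45, 31, 2, 60, 19, 69, 93]
L1: h(68,71)=(68*31+71)%997=185 h(45,31)=(45*31+31)%997=429 h(2,60)=(2*31+60)%997=122 h(19,69)=(19*31+69)%997=658 h(93,93)=(93*31+93)%997=982 -> [185, 429, 122, 658, 982]
L2: h(185,429)=(185*31+429)%997=182 h(122,658)=(122*31+658)%997=452 h(982,982)=(982*31+982)%997=517 -> [182, 452, 517]
L3: h(182,452)=(182*31+452)%997=112 h(517,517)=(517*31+517)%997=592 -> [112, 592]
L4: h(112,592)=(112*31+592)%997=76 -> [76]

Answer: 76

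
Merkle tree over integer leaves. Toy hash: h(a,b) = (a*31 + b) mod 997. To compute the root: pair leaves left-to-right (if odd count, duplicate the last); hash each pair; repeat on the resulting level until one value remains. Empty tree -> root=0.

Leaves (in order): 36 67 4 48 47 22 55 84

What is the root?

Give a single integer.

Answer: 412

Derivation:
L0: [36, 67, 4, 48, 47, 22, 55, 84]
L1: h(36,67)=(36*31+67)%997=186 h(4,48)=(4*31+48)%997=172 h(47,22)=(47*31+22)%997=482 h(55,84)=(55*31+84)%997=792 -> [186, 172, 482, 792]
L2: h(186,172)=(186*31+172)%997=953 h(482,792)=(482*31+792)%997=779 -> [953, 779]
L3: h(953,779)=(953*31+779)%997=412 -> [412]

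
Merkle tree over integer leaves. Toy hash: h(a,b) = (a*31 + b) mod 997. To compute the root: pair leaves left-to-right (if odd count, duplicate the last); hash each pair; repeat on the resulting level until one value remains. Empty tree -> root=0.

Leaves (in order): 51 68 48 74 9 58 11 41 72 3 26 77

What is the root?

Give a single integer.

Answer: 617

Derivation:
L0: [51, 68, 48, 74, 9, 58, 11, 41, 72, 3, 26, 77]
L1: h(51,68)=(51*31+68)%997=652 h(48,74)=(48*31+74)%997=565 h(9,58)=(9*31+58)%997=337 h(11,41)=(11*31+41)%997=382 h(72,3)=(72*31+3)%997=241 h(26,77)=(26*31+77)%997=883 -> [652, 565, 337, 382, 241, 883]
L2: h(652,565)=(652*31+565)%997=837 h(337,382)=(337*31+382)%997=859 h(241,883)=(241*31+883)%997=378 -> [837, 859, 378]
L3: h(837,859)=(837*31+859)%997=884 h(378,378)=(378*31+378)%997=132 -> [884, 132]
L4: h(884,132)=(884*31+132)%997=617 -> [617]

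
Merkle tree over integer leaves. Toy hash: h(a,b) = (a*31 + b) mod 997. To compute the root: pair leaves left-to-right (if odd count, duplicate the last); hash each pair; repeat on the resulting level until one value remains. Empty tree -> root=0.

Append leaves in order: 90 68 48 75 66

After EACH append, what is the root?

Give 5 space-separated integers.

After append 90 (leaves=[90]):
  L0: [90]
  root=90
After append 68 (leaves=[90, 68]):
  L0: [90, 68]
  L1: h(90,68)=(90*31+68)%997=864 -> [864]
  root=864
After append 48 (leaves=[90, 68, 48]):
  L0: [90, 68, 48]
  L1: h(90,68)=(90*31+68)%997=864 h(48,48)=(48*31+48)%997=539 -> [864, 539]
  L2: h(864,539)=(864*31+539)%997=404 -> [404]
  root=404
After append 75 (leaves=[90, 68, 48, 75]):
  L0: [90, 68, 48, 75]
  L1: h(90,68)=(90*31+68)%997=864 h(48,75)=(48*31+75)%997=566 -> [864, 566]
  L2: h(864,566)=(864*31+566)%997=431 -> [431]
  root=431
After append 66 (leaves=[90, 68, 48, 75, 66]):
  L0: [90, 68, 48, 75, 66]
  L1: h(90,68)=(90*31+68)%997=864 h(48,75)=(48*31+75)%997=566 h(66,66)=(66*31+66)%997=118 -> [864, 566, 118]
  L2: h(864,566)=(864*31+566)%997=431 h(118,118)=(118*31+118)%997=785 -> [431, 785]
  L3: h(431,785)=(431*31+785)%997=188 -> [188]
  root=188

Answer: 90 864 404 431 188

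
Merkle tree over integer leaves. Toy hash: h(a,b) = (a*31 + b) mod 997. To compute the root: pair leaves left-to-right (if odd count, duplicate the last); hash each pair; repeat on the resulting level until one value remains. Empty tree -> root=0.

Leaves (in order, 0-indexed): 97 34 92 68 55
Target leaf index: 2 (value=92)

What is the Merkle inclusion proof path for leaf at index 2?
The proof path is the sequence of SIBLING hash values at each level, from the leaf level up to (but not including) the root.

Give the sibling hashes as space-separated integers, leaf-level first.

Answer: 68 50 488

Derivation:
L0 (leaves): [97, 34, 92, 68, 55], target index=2
L1: h(97,34)=(97*31+34)%997=50 [pair 0] h(92,68)=(92*31+68)%997=926 [pair 1] h(55,55)=(55*31+55)%997=763 [pair 2] -> [50, 926, 763]
  Sibling for proof at L0: 68
L2: h(50,926)=(50*31+926)%997=482 [pair 0] h(763,763)=(763*31+763)%997=488 [pair 1] -> [482, 488]
  Sibling for proof at L1: 50
L3: h(482,488)=(482*31+488)%997=475 [pair 0] -> [475]
  Sibling for proof at L2: 488
Root: 475
Proof path (sibling hashes from leaf to root): [68, 50, 488]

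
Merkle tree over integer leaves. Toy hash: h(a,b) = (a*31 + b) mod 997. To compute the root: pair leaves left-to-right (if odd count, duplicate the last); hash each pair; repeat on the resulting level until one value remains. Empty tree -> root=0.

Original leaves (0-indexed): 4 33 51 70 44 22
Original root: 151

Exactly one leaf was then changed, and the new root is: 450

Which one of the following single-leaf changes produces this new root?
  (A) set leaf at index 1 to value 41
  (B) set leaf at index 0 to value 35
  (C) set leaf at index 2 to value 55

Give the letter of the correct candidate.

Original leaves: [4, 33, 51, 70, 44, 22]
Target new root: 450
Try each candidate change and compute the resulting root:
Candidate A: set leaf[1] = 41 -> leaves = [4, 41, 51, 70, 44, 22]
  L0: [4, 41, 51, 70, 44, 22]
  L1: h(4,41)=(4*31+41)%997=165 h(51,70)=(51*31+70)%997=654 h(44,22)=(44*31+22)%997=389 -> [165, 654, 389]
  L2: h(165,654)=(165*31+654)%997=784 h(389,389)=(389*31+389)%997=484 -> [784, 484]
  L3: h(784,484)=(784*31+484)%997=860 -> [860]
  root = 860 != target 450
Candidate B: set leaf[0] = 35 -> leaves = [35, 33, 51, 70, 44, 22]
  L0: [35, 33, 51, 70, 44, 22]
  L1: h(35,33)=(35*31+33)%997=121 h(51,70)=(51*31+70)%997=654 h(44,22)=(44*31+22)%997=389 -> [121, 654, 389]
  L2: h(121,654)=(121*31+654)%997=417 h(389,389)=(389*31+389)%997=484 -> [417, 484]
  L3: h(417,484)=(417*31+484)%997=450 -> [450]
  root = 450 == target 450  ** MATCH **
Candidate C: set leaf[2] = 55 -> leaves = [4, 33, 55, 70, 44, 22]
  L0: [4, 33, 55, 70, 44, 22]
  L1: h(4,33)=(4*31+33)%997=157 h(55,70)=(55*31+70)%997=778 h(44,22)=(44*31+22)%997=389 -> [157, 778, 389]
  L2: h(157,778)=(157*31+778)%997=660 h(389,389)=(389*31+389)%997=484 -> [660, 484]
  L3: h(660,484)=(660*31+484)%997=7 -> [7]
  root = 7 != target 450
Candidate B produces the target root.

Answer: B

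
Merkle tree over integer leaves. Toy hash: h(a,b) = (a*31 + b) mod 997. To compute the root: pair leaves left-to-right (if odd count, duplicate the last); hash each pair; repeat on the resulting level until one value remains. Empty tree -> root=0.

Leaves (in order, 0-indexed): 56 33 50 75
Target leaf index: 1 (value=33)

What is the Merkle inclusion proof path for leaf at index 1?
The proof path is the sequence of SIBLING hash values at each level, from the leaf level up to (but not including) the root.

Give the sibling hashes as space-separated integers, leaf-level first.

Answer: 56 628

Derivation:
L0 (leaves): [56, 33, 50, 75], target index=1
L1: h(56,33)=(56*31+33)%997=772 [pair 0] h(50,75)=(50*31+75)%997=628 [pair 1] -> [772, 628]
  Sibling for proof at L0: 56
L2: h(772,628)=(772*31+628)%997=632 [pair 0] -> [632]
  Sibling for proof at L1: 628
Root: 632
Proof path (sibling hashes from leaf to root): [56, 628]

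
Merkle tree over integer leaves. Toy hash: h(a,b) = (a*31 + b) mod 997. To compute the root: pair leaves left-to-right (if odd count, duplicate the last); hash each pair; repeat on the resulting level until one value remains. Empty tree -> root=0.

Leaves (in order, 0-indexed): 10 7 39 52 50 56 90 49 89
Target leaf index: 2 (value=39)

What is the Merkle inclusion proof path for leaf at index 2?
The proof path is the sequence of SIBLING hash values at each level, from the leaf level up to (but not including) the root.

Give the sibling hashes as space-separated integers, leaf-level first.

L0 (leaves): [10, 7, 39, 52, 50, 56, 90, 49, 89], target index=2
L1: h(10,7)=(10*31+7)%997=317 [pair 0] h(39,52)=(39*31+52)%997=264 [pair 1] h(50,56)=(50*31+56)%997=609 [pair 2] h(90,49)=(90*31+49)%997=845 [pair 3] h(89,89)=(89*31+89)%997=854 [pair 4] -> [317, 264, 609, 845, 854]
  Sibling for proof at L0: 52
L2: h(317,264)=(317*31+264)%997=121 [pair 0] h(609,845)=(609*31+845)%997=781 [pair 1] h(854,854)=(854*31+854)%997=409 [pair 2] -> [121, 781, 409]
  Sibling for proof at L1: 317
L3: h(121,781)=(121*31+781)%997=544 [pair 0] h(409,409)=(409*31+409)%997=127 [pair 1] -> [544, 127]
  Sibling for proof at L2: 781
L4: h(544,127)=(544*31+127)%997=42 [pair 0] -> [42]
  Sibling for proof at L3: 127
Root: 42
Proof path (sibling hashes from leaf to root): [52, 317, 781, 127]

Answer: 52 317 781 127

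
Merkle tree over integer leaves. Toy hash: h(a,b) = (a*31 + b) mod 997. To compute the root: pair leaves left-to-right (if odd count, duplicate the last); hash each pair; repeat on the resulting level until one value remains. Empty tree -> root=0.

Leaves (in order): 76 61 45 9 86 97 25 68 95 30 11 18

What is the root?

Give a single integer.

Answer: 860

Derivation:
L0: [76, 61, 45, 9, 86, 97, 25, 68, 95, 30, 11, 18]
L1: h(76,61)=(76*31+61)%997=423 h(45,9)=(45*31+9)%997=407 h(86,97)=(86*31+97)%997=769 h(25,68)=(25*31+68)%997=843 h(95,30)=(95*31+30)%997=981 h(11,18)=(11*31+18)%997=359 -> [423, 407, 769, 843, 981, 359]
L2: h(423,407)=(423*31+407)%997=559 h(769,843)=(769*31+843)%997=754 h(981,359)=(981*31+359)%997=860 -> [559, 754, 860]
L3: h(559,754)=(559*31+754)%997=137 h(860,860)=(860*31+860)%997=601 -> [137, 601]
L4: h(137,601)=(137*31+601)%997=860 -> [860]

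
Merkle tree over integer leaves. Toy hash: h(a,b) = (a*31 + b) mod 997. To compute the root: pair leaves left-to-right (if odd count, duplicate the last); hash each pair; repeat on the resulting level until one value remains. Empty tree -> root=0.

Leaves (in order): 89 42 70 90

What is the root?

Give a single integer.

Answer: 358

Derivation:
L0: [89, 42, 70, 90]
L1: h(89,42)=(89*31+42)%997=807 h(70,90)=(70*31+90)%997=266 -> [807, 266]
L2: h(807,266)=(807*31+266)%997=358 -> [358]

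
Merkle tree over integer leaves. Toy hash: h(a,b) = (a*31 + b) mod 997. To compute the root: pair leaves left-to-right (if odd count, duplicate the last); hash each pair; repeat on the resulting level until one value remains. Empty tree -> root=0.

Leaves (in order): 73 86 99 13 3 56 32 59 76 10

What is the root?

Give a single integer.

Answer: 713

Derivation:
L0: [73, 86, 99, 13, 3, 56, 32, 59, 76, 10]
L1: h(73,86)=(73*31+86)%997=355 h(99,13)=(99*31+13)%997=91 h(3,56)=(3*31+56)%997=149 h(32,59)=(32*31+59)%997=54 h(76,10)=(76*31+10)%997=372 -> [355, 91, 149, 54, 372]
L2: h(355,91)=(355*31+91)%997=129 h(149,54)=(149*31+54)%997=685 h(372,372)=(372*31+372)%997=937 -> [129, 685, 937]
L3: h(129,685)=(129*31+685)%997=696 h(937,937)=(937*31+937)%997=74 -> [696, 74]
L4: h(696,74)=(696*31+74)%997=713 -> [713]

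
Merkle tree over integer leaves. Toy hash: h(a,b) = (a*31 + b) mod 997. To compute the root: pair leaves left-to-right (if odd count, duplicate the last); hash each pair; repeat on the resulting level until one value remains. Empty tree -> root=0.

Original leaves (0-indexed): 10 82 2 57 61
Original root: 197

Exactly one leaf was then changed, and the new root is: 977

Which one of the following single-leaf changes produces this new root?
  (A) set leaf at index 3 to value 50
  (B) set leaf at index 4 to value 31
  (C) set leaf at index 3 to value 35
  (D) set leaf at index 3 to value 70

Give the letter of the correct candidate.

Answer: A

Derivation:
Original leaves: [10, 82, 2, 57, 61]
Target new root: 977
Try each candidate change and compute the resulting root:
Candidate A: set leaf[3] = 50 -> leaves = [10, 82, 2, 50, 61]
  L0: [10, 82, 2, 50, 61]
  L1: h(10,82)=(10*31+82)%997=392 h(2,50)=(2*31+50)%997=112 h(61,61)=(61*31+61)%997=955 -> [392, 112, 955]
  L2: h(392,112)=(392*31+112)%997=300 h(955,955)=(955*31+955)%997=650 -> [300, 650]
  L3: h(300,650)=(300*31+650)%997=977 -> [977]
  root = 977 == target 977  ** MATCH **
Candidate B: set leaf[4] = 31 -> leaves = [10, 82, 2, 57, 31]
  L0: [10, 82, 2, 57, 31]
  L1: h(10,82)=(10*31+82)%997=392 h(2,57)=(2*31+57)%997=119 h(31,31)=(31*31+31)%997=992 -> [392, 119, 992]
  L2: h(392,119)=(392*31+119)%997=307 h(992,992)=(992*31+992)%997=837 -> [307, 837]
  L3: h(307,837)=(307*31+837)%997=384 -> [384]
  root = 384 != target 977
Candidate C: set leaf[3] = 35 -> leaves = [10, 82, 2, 35, 61]
  L0: [10, 82, 2, 35, 61]
  L1: h(10,82)=(10*31+82)%997=392 h(2,35)=(2*31+35)%997=97 h(61,61)=(61*31+61)%997=955 -> [392, 97, 955]
  L2: h(392,97)=(392*31+97)%997=285 h(955,955)=(955*31+955)%997=650 -> [285, 650]
  L3: h(285,650)=(285*31+650)%997=512 -> [512]
  root = 512 != target 977
Candidate D: set leaf[3] = 70 -> leaves = [10, 82, 2, 70, 61]
  L0: [10, 82, 2, 70, 61]
  L1: h(10,82)=(10*31+82)%997=392 h(2,70)=(2*31+70)%997=132 h(61,61)=(61*31+61)%997=955 -> [392, 132, 955]
  L2: h(392,132)=(392*31+132)%997=320 h(955,955)=(955*31+955)%997=650 -> [320, 650]
  L3: h(320,650)=(320*31+650)%997=600 -> [600]
  root = 600 != target 977
Candidate A produces the target root.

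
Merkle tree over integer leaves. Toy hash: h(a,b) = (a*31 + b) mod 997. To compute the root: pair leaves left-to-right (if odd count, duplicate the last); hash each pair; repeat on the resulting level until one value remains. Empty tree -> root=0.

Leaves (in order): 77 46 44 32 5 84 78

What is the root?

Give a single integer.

L0: [77, 46, 44, 32, 5, 84, 78]
L1: h(77,46)=(77*31+46)%997=439 h(44,32)=(44*31+32)%997=399 h(5,84)=(5*31+84)%997=239 h(78,78)=(78*31+78)%997=502 -> [439, 399, 239, 502]
L2: h(439,399)=(439*31+399)%997=50 h(239,502)=(239*31+502)%997=932 -> [50, 932]
L3: h(50,932)=(50*31+932)%997=488 -> [488]

Answer: 488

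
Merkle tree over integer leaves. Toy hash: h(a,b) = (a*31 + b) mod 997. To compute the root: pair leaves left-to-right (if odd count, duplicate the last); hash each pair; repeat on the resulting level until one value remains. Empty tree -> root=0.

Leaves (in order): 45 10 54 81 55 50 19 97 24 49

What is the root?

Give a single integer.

Answer: 366

Derivation:
L0: [45, 10, 54, 81, 55, 50, 19, 97, 24, 49]
L1: h(45,10)=(45*31+10)%997=408 h(54,81)=(54*31+81)%997=758 h(55,50)=(55*31+50)%997=758 h(19,97)=(19*31+97)%997=686 h(24,49)=(24*31+49)%997=793 -> [408, 758, 758, 686, 793]
L2: h(408,758)=(408*31+758)%997=445 h(758,686)=(758*31+686)%997=256 h(793,793)=(793*31+793)%997=451 -> [445, 256, 451]
L3: h(445,256)=(445*31+256)%997=93 h(451,451)=(451*31+451)%997=474 -> [93, 474]
L4: h(93,474)=(93*31+474)%997=366 -> [366]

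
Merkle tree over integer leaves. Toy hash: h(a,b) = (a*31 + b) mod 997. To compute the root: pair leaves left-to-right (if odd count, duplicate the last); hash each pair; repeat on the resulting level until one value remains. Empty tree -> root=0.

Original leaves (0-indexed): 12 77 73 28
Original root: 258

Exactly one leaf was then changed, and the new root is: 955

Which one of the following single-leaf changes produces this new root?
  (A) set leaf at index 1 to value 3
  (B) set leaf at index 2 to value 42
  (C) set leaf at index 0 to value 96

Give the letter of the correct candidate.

Original leaves: [12, 77, 73, 28]
Target new root: 955
Try each candidate change and compute the resulting root:
Candidate A: set leaf[1] = 3 -> leaves = [12, 3, 73, 28]
  L0: [12, 3, 73, 28]
  L1: h(12,3)=(12*31+3)%997=375 h(73,28)=(73*31+28)%997=297 -> [375, 297]
  L2: h(375,297)=(375*31+297)%997=955 -> [955]
  root = 955 == target 955  ** MATCH **
Candidate B: set leaf[2] = 42 -> leaves = [12, 77, 42, 28]
  L0: [12, 77, 42, 28]
  L1: h(12,77)=(12*31+77)%997=449 h(42,28)=(42*31+28)%997=333 -> [449, 333]
  L2: h(449,333)=(449*31+333)%997=294 -> [294]
  root = 294 != target 955
Candidate C: set leaf[0] = 96 -> leaves = [96, 77, 73, 28]
  L0: [96, 77, 73, 28]
  L1: h(96,77)=(96*31+77)%997=62 h(73,28)=(73*31+28)%997=297 -> [62, 297]
  L2: h(62,297)=(62*31+297)%997=225 -> [225]
  root = 225 != target 955
Candidate A produces the target root.

Answer: A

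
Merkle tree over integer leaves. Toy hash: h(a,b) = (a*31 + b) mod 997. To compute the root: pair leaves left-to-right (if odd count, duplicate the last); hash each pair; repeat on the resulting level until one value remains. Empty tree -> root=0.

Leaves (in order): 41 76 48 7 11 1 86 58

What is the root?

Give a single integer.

Answer: 212

Derivation:
L0: [41, 76, 48, 7, 11, 1, 86, 58]
L1: h(41,76)=(41*31+76)%997=350 h(48,7)=(48*31+7)%997=498 h(11,1)=(11*31+1)%997=342 h(86,58)=(86*31+58)%997=730 -> [350, 498, 342, 730]
L2: h(350,498)=(350*31+498)%997=381 h(342,730)=(342*31+730)%997=365 -> [381, 365]
L3: h(381,365)=(381*31+365)%997=212 -> [212]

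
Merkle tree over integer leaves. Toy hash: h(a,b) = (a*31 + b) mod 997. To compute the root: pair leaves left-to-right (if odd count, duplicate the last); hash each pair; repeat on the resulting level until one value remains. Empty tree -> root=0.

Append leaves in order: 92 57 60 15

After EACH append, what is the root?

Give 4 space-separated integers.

After append 92 (leaves=[92]):
  L0: [92]
  root=92
After append 57 (leaves=[92, 57]):
  L0: [92, 57]
  L1: h(92,57)=(92*31+57)%997=915 -> [915]
  root=915
After append 60 (leaves=[92, 57, 60]):
  L0: [92, 57, 60]
  L1: h(92,57)=(92*31+57)%997=915 h(60,60)=(60*31+60)%997=923 -> [915, 923]
  L2: h(915,923)=(915*31+923)%997=375 -> [375]
  root=375
After append 15 (leaves=[92, 57, 60, 15]):
  L0: [92, 57, 60, 15]
  L1: h(92,57)=(92*31+57)%997=915 h(60,15)=(60*31+15)%997=878 -> [915, 878]
  L2: h(915,878)=(915*31+878)%997=330 -> [330]
  root=330

Answer: 92 915 375 330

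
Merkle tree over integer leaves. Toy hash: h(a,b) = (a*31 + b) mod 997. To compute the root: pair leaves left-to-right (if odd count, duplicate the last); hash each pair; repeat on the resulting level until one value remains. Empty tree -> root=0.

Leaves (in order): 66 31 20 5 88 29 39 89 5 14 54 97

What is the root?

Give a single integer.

L0: [66, 31, 20, 5, 88, 29, 39, 89, 5, 14, 54, 97]
L1: h(66,31)=(66*31+31)%997=83 h(20,5)=(20*31+5)%997=625 h(88,29)=(88*31+29)%997=763 h(39,89)=(39*31+89)%997=301 h(5,14)=(5*31+14)%997=169 h(54,97)=(54*31+97)%997=774 -> [83, 625, 763, 301, 169, 774]
L2: h(83,625)=(83*31+625)%997=207 h(763,301)=(763*31+301)%997=26 h(169,774)=(169*31+774)%997=31 -> [207, 26, 31]
L3: h(207,26)=(207*31+26)%997=461 h(31,31)=(31*31+31)%997=992 -> [461, 992]
L4: h(461,992)=(461*31+992)%997=328 -> [328]

Answer: 328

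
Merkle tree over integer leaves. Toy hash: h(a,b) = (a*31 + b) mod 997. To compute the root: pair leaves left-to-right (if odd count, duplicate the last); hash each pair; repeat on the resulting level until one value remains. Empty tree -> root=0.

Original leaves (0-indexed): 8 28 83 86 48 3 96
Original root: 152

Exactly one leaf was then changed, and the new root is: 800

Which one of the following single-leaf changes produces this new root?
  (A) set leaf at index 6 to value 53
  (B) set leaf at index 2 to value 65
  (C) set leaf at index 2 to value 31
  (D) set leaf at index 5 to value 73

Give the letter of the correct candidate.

Answer: B

Derivation:
Original leaves: [8, 28, 83, 86, 48, 3, 96]
Target new root: 800
Try each candidate change and compute the resulting root:
Candidate A: set leaf[6] = 53 -> leaves = [8, 28, 83, 86, 48, 3, 53]
  L0: [8, 28, 83, 86, 48, 3, 53]
  L1: h(8,28)=(8*31+28)%997=276 h(83,86)=(83*31+86)%997=665 h(48,3)=(48*31+3)%997=494 h(53,53)=(53*31+53)%997=699 -> [276, 665, 494, 699]
  L2: h(276,665)=(276*31+665)%997=248 h(494,699)=(494*31+699)%997=61 -> [248, 61]
  L3: h(248,61)=(248*31+61)%997=770 -> [770]
  root = 770 != target 800
Candidate B: set leaf[2] = 65 -> leaves = [8, 28, 65, 86, 48, 3, 96]
  L0: [8, 28, 65, 86, 48, 3, 96]
  L1: h(8,28)=(8*31+28)%997=276 h(65,86)=(65*31+86)%997=107 h(48,3)=(48*31+3)%997=494 h(96,96)=(96*31+96)%997=81 -> [276, 107, 494, 81]
  L2: h(276,107)=(276*31+107)%997=687 h(494,81)=(494*31+81)%997=440 -> [687, 440]
  L3: h(687,440)=(687*31+440)%997=800 -> [800]
  root = 800 == target 800  ** MATCH **
Candidate C: set leaf[2] = 31 -> leaves = [8, 28, 31, 86, 48, 3, 96]
  L0: [8, 28, 31, 86, 48, 3, 96]
  L1: h(8,28)=(8*31+28)%997=276 h(31,86)=(31*31+86)%997=50 h(48,3)=(48*31+3)%997=494 h(96,96)=(96*31+96)%997=81 -> [276, 50, 494, 81]
  L2: h(276,50)=(276*31+50)%997=630 h(494,81)=(494*31+81)%997=440 -> [630, 440]
  L3: h(630,440)=(630*31+440)%997=30 -> [30]
  root = 30 != target 800
Candidate D: set leaf[5] = 73 -> leaves = [8, 28, 83, 86, 48, 73, 96]
  L0: [8, 28, 83, 86, 48, 73, 96]
  L1: h(8,28)=(8*31+28)%997=276 h(83,86)=(83*31+86)%997=665 h(48,73)=(48*31+73)%997=564 h(96,96)=(96*31+96)%997=81 -> [276, 665, 564, 81]
  L2: h(276,665)=(276*31+665)%997=248 h(564,81)=(564*31+81)%997=616 -> [248, 616]
  L3: h(248,616)=(248*31+616)%997=328 -> [328]
  root = 328 != target 800
Candidate B produces the target root.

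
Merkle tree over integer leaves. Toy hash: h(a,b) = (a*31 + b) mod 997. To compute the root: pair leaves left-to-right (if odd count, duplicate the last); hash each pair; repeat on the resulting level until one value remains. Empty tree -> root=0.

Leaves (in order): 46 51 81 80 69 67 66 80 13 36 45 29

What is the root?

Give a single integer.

Answer: 104

Derivation:
L0: [46, 51, 81, 80, 69, 67, 66, 80, 13, 36, 45, 29]
L1: h(46,51)=(46*31+51)%997=480 h(81,80)=(81*31+80)%997=597 h(69,67)=(69*31+67)%997=212 h(66,80)=(66*31+80)%997=132 h(13,36)=(13*31+36)%997=439 h(45,29)=(45*31+29)%997=427 -> [480, 597, 212, 132, 439, 427]
L2: h(480,597)=(480*31+597)%997=522 h(212,132)=(212*31+132)%997=722 h(439,427)=(439*31+427)%997=78 -> [522, 722, 78]
L3: h(522,722)=(522*31+722)%997=952 h(78,78)=(78*31+78)%997=502 -> [952, 502]
L4: h(952,502)=(952*31+502)%997=104 -> [104]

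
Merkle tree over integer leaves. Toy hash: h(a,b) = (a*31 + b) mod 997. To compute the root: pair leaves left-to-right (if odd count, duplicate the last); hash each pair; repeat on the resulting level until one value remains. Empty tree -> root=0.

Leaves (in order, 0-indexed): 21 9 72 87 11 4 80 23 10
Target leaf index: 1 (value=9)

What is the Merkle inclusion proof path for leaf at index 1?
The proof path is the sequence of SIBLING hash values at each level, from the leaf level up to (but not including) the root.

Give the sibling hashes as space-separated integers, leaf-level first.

Answer: 21 325 237 664

Derivation:
L0 (leaves): [21, 9, 72, 87, 11, 4, 80, 23, 10], target index=1
L1: h(21,9)=(21*31+9)%997=660 [pair 0] h(72,87)=(72*31+87)%997=325 [pair 1] h(11,4)=(11*31+4)%997=345 [pair 2] h(80,23)=(80*31+23)%997=509 [pair 3] h(10,10)=(10*31+10)%997=320 [pair 4] -> [660, 325, 345, 509, 320]
  Sibling for proof at L0: 21
L2: h(660,325)=(660*31+325)%997=845 [pair 0] h(345,509)=(345*31+509)%997=237 [pair 1] h(320,320)=(320*31+320)%997=270 [pair 2] -> [845, 237, 270]
  Sibling for proof at L1: 325
L3: h(845,237)=(845*31+237)%997=510 [pair 0] h(270,270)=(270*31+270)%997=664 [pair 1] -> [510, 664]
  Sibling for proof at L2: 237
L4: h(510,664)=(510*31+664)%997=522 [pair 0] -> [522]
  Sibling for proof at L3: 664
Root: 522
Proof path (sibling hashes from leaf to root): [21, 325, 237, 664]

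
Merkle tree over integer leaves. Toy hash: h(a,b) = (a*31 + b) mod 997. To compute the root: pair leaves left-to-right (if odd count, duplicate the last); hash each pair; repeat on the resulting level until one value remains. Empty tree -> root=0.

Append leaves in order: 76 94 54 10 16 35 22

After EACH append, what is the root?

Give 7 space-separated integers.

Answer: 76 456 909 865 328 936 112

Derivation:
After append 76 (leaves=[76]):
  L0: [76]
  root=76
After append 94 (leaves=[76, 94]):
  L0: [76, 94]
  L1: h(76,94)=(76*31+94)%997=456 -> [456]
  root=456
After append 54 (leaves=[76, 94, 54]):
  L0: [76, 94, 54]
  L1: h(76,94)=(76*31+94)%997=456 h(54,54)=(54*31+54)%997=731 -> [456, 731]
  L2: h(456,731)=(456*31+731)%997=909 -> [909]
  root=909
After append 10 (leaves=[76, 94, 54, 10]):
  L0: [76, 94, 54, 10]
  L1: h(76,94)=(76*31+94)%997=456 h(54,10)=(54*31+10)%997=687 -> [456, 687]
  L2: h(456,687)=(456*31+687)%997=865 -> [865]
  root=865
After append 16 (leaves=[76, 94, 54, 10, 16]):
  L0: [76, 94, 54, 10, 16]
  L1: h(76,94)=(76*31+94)%997=456 h(54,10)=(54*31+10)%997=687 h(16,16)=(16*31+16)%997=512 -> [456, 687, 512]
  L2: h(456,687)=(456*31+687)%997=865 h(512,512)=(512*31+512)%997=432 -> [865, 432]
  L3: h(865,432)=(865*31+432)%997=328 -> [328]
  root=328
After append 35 (leaves=[76, 94, 54, 10, 16, 35]):
  L0: [76, 94, 54, 10, 16, 35]
  L1: h(76,94)=(76*31+94)%997=456 h(54,10)=(54*31+10)%997=687 h(16,35)=(16*31+35)%997=531 -> [456, 687, 531]
  L2: h(456,687)=(456*31+687)%997=865 h(531,531)=(531*31+531)%997=43 -> [865, 43]
  L3: h(865,43)=(865*31+43)%997=936 -> [936]
  root=936
After append 22 (leaves=[76, 94, 54, 10, 16, 35, 22]):
  L0: [76, 94, 54, 10, 16, 35, 22]
  L1: h(76,94)=(76*31+94)%997=456 h(54,10)=(54*31+10)%997=687 h(16,35)=(16*31+35)%997=531 h(22,22)=(22*31+22)%997=704 -> [456, 687, 531, 704]
  L2: h(456,687)=(456*31+687)%997=865 h(531,704)=(531*31+704)%997=216 -> [865, 216]
  L3: h(865,216)=(865*31+216)%997=112 -> [112]
  root=112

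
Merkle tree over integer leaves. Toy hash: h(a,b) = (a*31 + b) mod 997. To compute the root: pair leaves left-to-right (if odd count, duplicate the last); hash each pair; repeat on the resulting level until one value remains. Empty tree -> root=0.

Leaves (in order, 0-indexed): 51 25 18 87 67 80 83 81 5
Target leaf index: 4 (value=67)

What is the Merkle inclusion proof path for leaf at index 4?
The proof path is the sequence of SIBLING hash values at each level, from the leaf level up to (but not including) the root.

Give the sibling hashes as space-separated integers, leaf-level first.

L0 (leaves): [51, 25, 18, 87, 67, 80, 83, 81, 5], target index=4
L1: h(51,25)=(51*31+25)%997=609 [pair 0] h(18,87)=(18*31+87)%997=645 [pair 1] h(67,80)=(67*31+80)%997=163 [pair 2] h(83,81)=(83*31+81)%997=660 [pair 3] h(5,5)=(5*31+5)%997=160 [pair 4] -> [609, 645, 163, 660, 160]
  Sibling for proof at L0: 80
L2: h(609,645)=(609*31+645)%997=581 [pair 0] h(163,660)=(163*31+660)%997=728 [pair 1] h(160,160)=(160*31+160)%997=135 [pair 2] -> [581, 728, 135]
  Sibling for proof at L1: 660
L3: h(581,728)=(581*31+728)%997=793 [pair 0] h(135,135)=(135*31+135)%997=332 [pair 1] -> [793, 332]
  Sibling for proof at L2: 581
L4: h(793,332)=(793*31+332)%997=987 [pair 0] -> [987]
  Sibling for proof at L3: 332
Root: 987
Proof path (sibling hashes from leaf to root): [80, 660, 581, 332]

Answer: 80 660 581 332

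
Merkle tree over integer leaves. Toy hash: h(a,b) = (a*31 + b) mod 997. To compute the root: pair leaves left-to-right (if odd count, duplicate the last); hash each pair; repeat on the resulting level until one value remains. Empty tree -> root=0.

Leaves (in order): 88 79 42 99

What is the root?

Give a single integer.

Answer: 682

Derivation:
L0: [88, 79, 42, 99]
L1: h(88,79)=(88*31+79)%997=813 h(42,99)=(42*31+99)%997=404 -> [813, 404]
L2: h(813,404)=(813*31+404)%997=682 -> [682]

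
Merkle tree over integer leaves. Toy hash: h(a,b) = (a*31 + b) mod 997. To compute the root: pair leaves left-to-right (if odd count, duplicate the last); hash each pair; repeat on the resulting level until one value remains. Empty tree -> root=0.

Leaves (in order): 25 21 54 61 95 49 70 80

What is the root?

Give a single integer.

Answer: 553

Derivation:
L0: [25, 21, 54, 61, 95, 49, 70, 80]
L1: h(25,21)=(25*31+21)%997=796 h(54,61)=(54*31+61)%997=738 h(95,49)=(95*31+49)%997=3 h(70,80)=(70*31+80)%997=256 -> [796, 738, 3, 256]
L2: h(796,738)=(796*31+738)%997=489 h(3,256)=(3*31+256)%997=349 -> [489, 349]
L3: h(489,349)=(489*31+349)%997=553 -> [553]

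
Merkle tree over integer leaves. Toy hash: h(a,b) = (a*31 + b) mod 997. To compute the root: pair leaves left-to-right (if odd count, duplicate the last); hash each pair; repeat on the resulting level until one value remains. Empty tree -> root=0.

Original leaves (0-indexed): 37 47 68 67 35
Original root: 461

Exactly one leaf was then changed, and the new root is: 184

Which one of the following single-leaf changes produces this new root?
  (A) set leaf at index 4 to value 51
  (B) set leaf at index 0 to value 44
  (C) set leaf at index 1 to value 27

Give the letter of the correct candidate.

Answer: C

Derivation:
Original leaves: [37, 47, 68, 67, 35]
Target new root: 184
Try each candidate change and compute the resulting root:
Candidate A: set leaf[4] = 51 -> leaves = [37, 47, 68, 67, 51]
  L0: [37, 47, 68, 67, 51]
  L1: h(37,47)=(37*31+47)%997=197 h(68,67)=(68*31+67)%997=181 h(51,51)=(51*31+51)%997=635 -> [197, 181, 635]
  L2: h(197,181)=(197*31+181)%997=306 h(635,635)=(635*31+635)%997=380 -> [306, 380]
  L3: h(306,380)=(306*31+380)%997=893 -> [893]
  root = 893 != target 184
Candidate B: set leaf[0] = 44 -> leaves = [44, 47, 68, 67, 35]
  L0: [44, 47, 68, 67, 35]
  L1: h(44,47)=(44*31+47)%997=414 h(68,67)=(68*31+67)%997=181 h(35,35)=(35*31+35)%997=123 -> [414, 181, 123]
  L2: h(414,181)=(414*31+181)%997=54 h(123,123)=(123*31+123)%997=945 -> [54, 945]
  L3: h(54,945)=(54*31+945)%997=625 -> [625]
  root = 625 != target 184
Candidate C: set leaf[1] = 27 -> leaves = [37, 27, 68, 67, 35]
  L0: [37, 27, 68, 67, 35]
  L1: h(37,27)=(37*31+27)%997=177 h(68,67)=(68*31+67)%997=181 h(35,35)=(35*31+35)%997=123 -> [177, 181, 123]
  L2: h(177,181)=(177*31+181)%997=683 h(123,123)=(123*31+123)%997=945 -> [683, 945]
  L3: h(683,945)=(683*31+945)%997=184 -> [184]
  root = 184 == target 184  ** MATCH **
Candidate C produces the target root.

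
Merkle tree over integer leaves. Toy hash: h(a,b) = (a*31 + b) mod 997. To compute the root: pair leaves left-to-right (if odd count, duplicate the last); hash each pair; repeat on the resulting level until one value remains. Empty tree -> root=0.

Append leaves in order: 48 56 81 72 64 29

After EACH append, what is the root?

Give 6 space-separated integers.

After append 48 (leaves=[48]):
  L0: [48]
  root=48
After append 56 (leaves=[48, 56]):
  L0: [48, 56]
  L1: h(48,56)=(48*31+56)%997=547 -> [547]
  root=547
After append 81 (leaves=[48, 56, 81]):
  L0: [48, 56, 81]
  L1: h(48,56)=(48*31+56)%997=547 h(81,81)=(81*31+81)%997=598 -> [547, 598]
  L2: h(547,598)=(547*31+598)%997=606 -> [606]
  root=606
After append 72 (leaves=[48, 56, 81, 72]):
  L0: [48, 56, 81, 72]
  L1: h(48,56)=(48*31+56)%997=547 h(81,72)=(81*31+72)%997=589 -> [547, 589]
  L2: h(547,589)=(547*31+589)%997=597 -> [597]
  root=597
After append 64 (leaves=[48, 56, 81, 72, 64]):
  L0: [48, 56, 81, 72, 64]
  L1: h(48,56)=(48*31+56)%997=547 h(81,72)=(81*31+72)%997=589 h(64,64)=(64*31+64)%997=54 -> [547, 589, 54]
  L2: h(547,589)=(547*31+589)%997=597 h(54,54)=(54*31+54)%997=731 -> [597, 731]
  L3: h(597,731)=(597*31+731)%997=295 -> [295]
  root=295
After append 29 (leaves=[48, 56, 81, 72, 64, 29]):
  L0: [48, 56, 81, 72, 64, 29]
  L1: h(48,56)=(48*31+56)%997=547 h(81,72)=(81*31+72)%997=589 h(64,29)=(64*31+29)%997=19 -> [547, 589, 19]
  L2: h(547,589)=(547*31+589)%997=597 h(19,19)=(19*31+19)%997=608 -> [597, 608]
  L3: h(597,608)=(597*31+608)%997=172 -> [172]
  root=172

Answer: 48 547 606 597 295 172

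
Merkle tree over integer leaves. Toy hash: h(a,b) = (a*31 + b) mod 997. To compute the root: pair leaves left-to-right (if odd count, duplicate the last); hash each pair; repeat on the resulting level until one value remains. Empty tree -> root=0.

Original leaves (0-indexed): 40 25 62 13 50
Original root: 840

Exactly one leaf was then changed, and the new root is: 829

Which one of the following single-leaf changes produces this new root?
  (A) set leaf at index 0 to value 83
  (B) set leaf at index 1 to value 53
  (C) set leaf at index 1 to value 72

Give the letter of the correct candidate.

Original leaves: [40, 25, 62, 13, 50]
Target new root: 829
Try each candidate change and compute the resulting root:
Candidate A: set leaf[0] = 83 -> leaves = [83, 25, 62, 13, 50]
  L0: [83, 25, 62, 13, 50]
  L1: h(83,25)=(83*31+25)%997=604 h(62,13)=(62*31+13)%997=938 h(50,50)=(50*31+50)%997=603 -> [604, 938, 603]
  L2: h(604,938)=(604*31+938)%997=719 h(603,603)=(603*31+603)%997=353 -> [719, 353]
  L3: h(719,353)=(719*31+353)%997=708 -> [708]
  root = 708 != target 829
Candidate B: set leaf[1] = 53 -> leaves = [40, 53, 62, 13, 50]
  L0: [40, 53, 62, 13, 50]
  L1: h(40,53)=(40*31+53)%997=296 h(62,13)=(62*31+13)%997=938 h(50,50)=(50*31+50)%997=603 -> [296, 938, 603]
  L2: h(296,938)=(296*31+938)%997=144 h(603,603)=(603*31+603)%997=353 -> [144, 353]
  L3: h(144,353)=(144*31+353)%997=829 -> [829]
  root = 829 == target 829  ** MATCH **
Candidate C: set leaf[1] = 72 -> leaves = [40, 72, 62, 13, 50]
  L0: [40, 72, 62, 13, 50]
  L1: h(40,72)=(40*31+72)%997=315 h(62,13)=(62*31+13)%997=938 h(50,50)=(50*31+50)%997=603 -> [315, 938, 603]
  L2: h(315,938)=(315*31+938)%997=733 h(603,603)=(603*31+603)%997=353 -> [733, 353]
  L3: h(733,353)=(733*31+353)%997=145 -> [145]
  root = 145 != target 829
Candidate B produces the target root.

Answer: B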